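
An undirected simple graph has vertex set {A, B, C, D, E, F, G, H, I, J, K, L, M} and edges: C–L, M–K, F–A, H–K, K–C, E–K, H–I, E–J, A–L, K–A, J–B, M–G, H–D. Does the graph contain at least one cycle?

Yes

|V| = 13, |E| = 13, number of components = 1.
One cycle is A-K-C-L-A.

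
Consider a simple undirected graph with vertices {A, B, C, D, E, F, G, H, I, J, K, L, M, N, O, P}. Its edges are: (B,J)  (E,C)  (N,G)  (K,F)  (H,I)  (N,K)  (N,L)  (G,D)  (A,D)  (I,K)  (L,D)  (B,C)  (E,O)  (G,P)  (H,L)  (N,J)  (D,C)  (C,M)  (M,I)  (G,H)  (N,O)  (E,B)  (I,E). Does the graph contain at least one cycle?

Yes

The graph has 16 vertices, 23 edges, and 1 connected component.
Since 23 > 16 - 1, a cycle must exist; for instance D-G-H-I-K-N-J-B-C-D.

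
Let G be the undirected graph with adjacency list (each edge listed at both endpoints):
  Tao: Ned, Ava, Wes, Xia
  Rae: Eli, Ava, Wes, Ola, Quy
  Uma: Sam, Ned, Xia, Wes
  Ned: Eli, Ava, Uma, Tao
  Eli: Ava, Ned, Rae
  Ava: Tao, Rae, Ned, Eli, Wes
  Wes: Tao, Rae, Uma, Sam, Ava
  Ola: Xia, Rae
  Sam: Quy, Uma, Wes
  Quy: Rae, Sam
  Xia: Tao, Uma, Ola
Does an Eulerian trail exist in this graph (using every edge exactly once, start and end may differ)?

No

Degrees: Tao:4, Rae:5, Uma:4, Ned:4, Eli:3, Ava:5, Wes:5, Ola:2, Sam:3, Quy:2, Xia:3
Odd-degree vertices: Rae, Eli, Ava, Wes, Sam, Xia (6 total).
An Eulerian trail requires 0 or 2 odd-degree vertices; here there are 6.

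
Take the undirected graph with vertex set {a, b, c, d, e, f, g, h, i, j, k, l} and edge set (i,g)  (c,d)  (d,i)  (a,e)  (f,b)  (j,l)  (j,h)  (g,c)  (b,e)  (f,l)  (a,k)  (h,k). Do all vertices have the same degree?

Yes

Degrees: a:2, b:2, c:2, d:2, e:2, f:2, g:2, h:2, i:2, j:2, k:2, l:2
All degrees equal 2; the graph is regular.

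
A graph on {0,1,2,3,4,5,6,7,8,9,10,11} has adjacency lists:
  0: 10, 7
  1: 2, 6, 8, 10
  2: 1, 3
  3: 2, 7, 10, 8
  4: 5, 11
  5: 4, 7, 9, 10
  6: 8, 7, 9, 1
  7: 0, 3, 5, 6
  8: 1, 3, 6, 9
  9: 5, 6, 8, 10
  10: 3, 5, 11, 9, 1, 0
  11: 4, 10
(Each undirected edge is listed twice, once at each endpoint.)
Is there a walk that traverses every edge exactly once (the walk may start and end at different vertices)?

Degrees: 0:2, 1:4, 2:2, 3:4, 4:2, 5:4, 6:4, 7:4, 8:4, 9:4, 10:6, 11:2
Odd-degree vertices: none (0 total).
With 0 odd-degree vertices and all edges in one connected piece, an Eulerian trail exists.

Yes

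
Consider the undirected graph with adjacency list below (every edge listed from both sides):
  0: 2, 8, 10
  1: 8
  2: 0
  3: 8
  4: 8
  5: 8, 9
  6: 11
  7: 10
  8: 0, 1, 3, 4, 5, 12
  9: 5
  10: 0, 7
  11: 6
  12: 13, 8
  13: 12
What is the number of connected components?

2

Component: {6, 11}
Component: {0, 1, 2, 3, 4, 5, 7, 8, 9, 10, 12, 13}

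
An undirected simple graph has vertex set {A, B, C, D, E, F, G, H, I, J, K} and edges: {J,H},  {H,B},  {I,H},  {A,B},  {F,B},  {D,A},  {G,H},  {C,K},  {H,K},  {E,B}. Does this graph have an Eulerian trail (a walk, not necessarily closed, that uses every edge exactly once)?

No

Degrees: A:2, B:4, C:1, D:1, E:1, F:1, G:1, H:5, I:1, J:1, K:2
Odd-degree vertices: C, D, E, F, G, H, I, J (8 total).
With 8 odd-degree vertices (more than two), no single trail can use every edge.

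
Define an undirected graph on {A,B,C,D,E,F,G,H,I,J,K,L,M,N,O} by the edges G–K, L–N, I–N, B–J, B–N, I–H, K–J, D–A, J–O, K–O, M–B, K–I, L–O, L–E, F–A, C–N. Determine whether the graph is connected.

Component: {A, D, F}
Component: {B, C, E, G, H, I, J, K, L, M, N, O}
No edge joins these 2 groups, so the graph is disconnected.

No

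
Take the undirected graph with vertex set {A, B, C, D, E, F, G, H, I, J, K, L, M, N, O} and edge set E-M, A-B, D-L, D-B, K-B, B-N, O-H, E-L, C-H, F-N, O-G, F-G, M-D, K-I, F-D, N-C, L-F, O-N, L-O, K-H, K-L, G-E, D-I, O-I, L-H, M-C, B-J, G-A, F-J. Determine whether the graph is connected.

Yes

A breadth-first search from A visits A, G, B, O, E, F, D, K, N, J, H, L, I, M, C — all 15 vertices — so the graph is connected.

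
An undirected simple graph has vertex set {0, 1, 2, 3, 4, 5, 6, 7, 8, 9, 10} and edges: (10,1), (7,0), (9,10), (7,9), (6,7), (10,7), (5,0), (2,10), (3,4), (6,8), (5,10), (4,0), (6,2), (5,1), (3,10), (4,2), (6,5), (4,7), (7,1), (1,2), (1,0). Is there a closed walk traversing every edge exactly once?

No

Degrees: 0:4, 1:5, 2:4, 3:2, 4:4, 5:4, 6:4, 7:6, 8:1, 9:2, 10:6
1, 8 have odd degree; an Eulerian circuit needs every degree to be even, so none exists.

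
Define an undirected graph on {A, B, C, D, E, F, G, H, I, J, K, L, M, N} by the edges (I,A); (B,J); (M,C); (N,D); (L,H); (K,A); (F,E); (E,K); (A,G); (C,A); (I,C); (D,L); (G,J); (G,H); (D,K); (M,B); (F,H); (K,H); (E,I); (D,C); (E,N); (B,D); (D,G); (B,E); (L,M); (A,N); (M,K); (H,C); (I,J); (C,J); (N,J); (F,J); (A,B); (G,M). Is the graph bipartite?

The cycle I-C-M-B-E-I has length 5, which is odd, so the graph is not bipartite.

No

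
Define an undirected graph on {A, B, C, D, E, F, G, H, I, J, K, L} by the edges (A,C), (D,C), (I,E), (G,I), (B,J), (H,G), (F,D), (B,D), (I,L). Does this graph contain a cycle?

The graph has 12 vertices, 9 edges, and 3 connected components.
A forest on 12 vertices with 3 components has exactly 9 edges, which matches — so no cycle.

No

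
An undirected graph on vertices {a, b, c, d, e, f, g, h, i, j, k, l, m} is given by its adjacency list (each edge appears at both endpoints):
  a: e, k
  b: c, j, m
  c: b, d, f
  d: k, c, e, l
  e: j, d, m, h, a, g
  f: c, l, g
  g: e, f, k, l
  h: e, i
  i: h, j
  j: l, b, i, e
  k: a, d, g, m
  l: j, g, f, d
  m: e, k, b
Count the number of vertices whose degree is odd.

Degrees: a:2, b:3, c:3, d:4, e:6, f:3, g:4, h:2, i:2, j:4, k:4, l:4, m:3
Odd-degree vertices: b, c, f, m.

4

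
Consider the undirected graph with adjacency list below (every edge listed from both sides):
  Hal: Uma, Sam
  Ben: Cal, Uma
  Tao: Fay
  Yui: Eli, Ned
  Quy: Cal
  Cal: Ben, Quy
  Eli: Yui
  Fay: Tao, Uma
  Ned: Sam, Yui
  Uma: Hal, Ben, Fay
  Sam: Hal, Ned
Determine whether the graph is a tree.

The graph has 11 vertices and 10 edges.
It is connected with exactly 10 edges, hence acyclic — it is a tree.

Yes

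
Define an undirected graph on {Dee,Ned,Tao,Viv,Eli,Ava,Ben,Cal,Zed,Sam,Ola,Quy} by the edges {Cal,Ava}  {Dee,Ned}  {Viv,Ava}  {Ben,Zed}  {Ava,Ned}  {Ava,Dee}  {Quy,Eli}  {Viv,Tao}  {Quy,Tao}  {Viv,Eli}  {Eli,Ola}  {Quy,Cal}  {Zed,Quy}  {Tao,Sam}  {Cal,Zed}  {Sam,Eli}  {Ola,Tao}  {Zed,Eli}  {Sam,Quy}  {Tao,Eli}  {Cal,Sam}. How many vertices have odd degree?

Degrees: Dee:2, Ned:2, Tao:5, Viv:3, Eli:6, Ava:4, Ben:1, Cal:4, Zed:4, Sam:4, Ola:2, Quy:5
Odd-degree vertices: Tao, Viv, Ben, Quy.

4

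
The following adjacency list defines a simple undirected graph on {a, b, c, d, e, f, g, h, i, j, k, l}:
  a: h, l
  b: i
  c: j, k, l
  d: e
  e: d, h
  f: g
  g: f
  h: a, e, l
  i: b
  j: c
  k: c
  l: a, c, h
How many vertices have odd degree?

Degrees: a:2, b:1, c:3, d:1, e:2, f:1, g:1, h:3, i:1, j:1, k:1, l:3
Odd-degree vertices: b, c, d, f, g, h, i, j, k, l.

10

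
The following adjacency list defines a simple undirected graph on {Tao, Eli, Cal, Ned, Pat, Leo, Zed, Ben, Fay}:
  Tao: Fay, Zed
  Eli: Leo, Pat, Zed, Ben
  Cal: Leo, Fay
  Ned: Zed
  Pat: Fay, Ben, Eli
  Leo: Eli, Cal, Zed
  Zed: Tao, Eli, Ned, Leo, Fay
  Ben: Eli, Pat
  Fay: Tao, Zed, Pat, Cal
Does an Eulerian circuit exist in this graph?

Degrees: Tao:2, Eli:4, Cal:2, Ned:1, Pat:3, Leo:3, Zed:5, Ben:2, Fay:4
Vertices with odd degree: Ned, Pat, Leo, Zed. An Eulerian circuit requires all degrees even.

No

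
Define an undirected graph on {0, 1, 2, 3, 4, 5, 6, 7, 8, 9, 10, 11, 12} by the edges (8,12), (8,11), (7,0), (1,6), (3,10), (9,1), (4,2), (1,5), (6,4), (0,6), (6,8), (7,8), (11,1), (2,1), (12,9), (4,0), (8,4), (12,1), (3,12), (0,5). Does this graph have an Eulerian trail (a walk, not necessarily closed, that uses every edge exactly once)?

Yes

Degrees: 0:4, 1:6, 2:2, 3:2, 4:4, 5:2, 6:4, 7:2, 8:5, 9:2, 10:1, 11:2, 12:4
Odd-degree vertices: 8, 10 (2 total).
With 2 odd-degree vertices and all edges in one connected piece, an Eulerian trail exists (from 8 to 10).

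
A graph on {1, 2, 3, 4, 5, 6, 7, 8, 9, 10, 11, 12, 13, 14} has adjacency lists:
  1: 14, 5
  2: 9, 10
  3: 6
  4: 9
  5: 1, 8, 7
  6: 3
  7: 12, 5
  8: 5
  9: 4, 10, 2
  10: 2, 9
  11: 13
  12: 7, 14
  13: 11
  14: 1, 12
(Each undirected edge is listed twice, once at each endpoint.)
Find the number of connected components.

4

Component: {3, 6}
Component: {11, 13}
Component: {2, 4, 9, 10}
Component: {1, 5, 7, 8, 12, 14}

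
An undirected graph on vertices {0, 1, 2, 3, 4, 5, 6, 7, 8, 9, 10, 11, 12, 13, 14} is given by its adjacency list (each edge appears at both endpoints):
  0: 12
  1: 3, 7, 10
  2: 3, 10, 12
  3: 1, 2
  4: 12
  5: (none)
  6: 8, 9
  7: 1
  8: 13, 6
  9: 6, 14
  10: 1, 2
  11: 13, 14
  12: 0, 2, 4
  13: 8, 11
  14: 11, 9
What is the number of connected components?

3

Component: {5}
Component: {6, 8, 9, 11, 13, 14}
Component: {0, 1, 2, 3, 4, 7, 10, 12}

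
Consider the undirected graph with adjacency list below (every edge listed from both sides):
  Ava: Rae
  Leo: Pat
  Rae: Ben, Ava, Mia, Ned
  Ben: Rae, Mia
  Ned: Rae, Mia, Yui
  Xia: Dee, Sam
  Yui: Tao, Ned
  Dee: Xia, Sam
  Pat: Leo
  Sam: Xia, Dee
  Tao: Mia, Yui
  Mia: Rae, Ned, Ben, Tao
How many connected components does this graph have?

3

Component: {Leo, Pat}
Component: {Xia, Dee, Sam}
Component: {Ava, Rae, Ben, Ned, Yui, Tao, Mia}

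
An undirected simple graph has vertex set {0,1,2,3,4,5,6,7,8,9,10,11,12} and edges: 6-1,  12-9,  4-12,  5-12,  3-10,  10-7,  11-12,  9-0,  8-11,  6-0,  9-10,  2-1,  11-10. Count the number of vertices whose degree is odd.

Degrees: 0:2, 1:2, 2:1, 3:1, 4:1, 5:1, 6:2, 7:1, 8:1, 9:3, 10:4, 11:3, 12:4
Odd-degree vertices: 2, 3, 4, 5, 7, 8, 9, 11.

8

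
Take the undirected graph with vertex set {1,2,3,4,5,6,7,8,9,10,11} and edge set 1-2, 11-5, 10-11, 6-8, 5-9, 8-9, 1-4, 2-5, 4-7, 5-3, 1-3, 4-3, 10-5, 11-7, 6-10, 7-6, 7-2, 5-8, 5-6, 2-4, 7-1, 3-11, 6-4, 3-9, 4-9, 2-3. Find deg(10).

3

Neighbors of 10: 5, 6, 11.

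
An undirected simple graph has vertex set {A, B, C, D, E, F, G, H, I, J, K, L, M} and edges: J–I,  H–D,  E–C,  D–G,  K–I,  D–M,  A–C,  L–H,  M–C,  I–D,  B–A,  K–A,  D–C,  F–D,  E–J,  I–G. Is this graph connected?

Yes

Starting from A and exploring outward reaches every vertex (A, B, C, K, D, E, M, I, F, H, G, J, L); the graph is connected.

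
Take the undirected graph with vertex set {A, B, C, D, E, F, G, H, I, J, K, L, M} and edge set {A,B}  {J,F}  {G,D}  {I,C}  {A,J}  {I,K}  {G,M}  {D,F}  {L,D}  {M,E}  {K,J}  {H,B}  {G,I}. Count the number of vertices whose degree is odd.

8

Degrees: A:2, B:2, C:1, D:3, E:1, F:2, G:3, H:1, I:3, J:3, K:2, L:1, M:2
Odd-degree vertices: C, D, E, G, H, I, J, L.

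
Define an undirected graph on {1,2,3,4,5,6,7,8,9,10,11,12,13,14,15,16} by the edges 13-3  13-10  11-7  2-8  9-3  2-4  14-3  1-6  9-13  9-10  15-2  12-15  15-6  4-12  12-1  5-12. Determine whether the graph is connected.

Component: {16}
Component: {7, 11}
Component: {3, 9, 10, 13, 14}
Component: {1, 2, 4, 5, 6, 8, 12, 15}
No edge joins these 4 groups, so the graph is disconnected.

No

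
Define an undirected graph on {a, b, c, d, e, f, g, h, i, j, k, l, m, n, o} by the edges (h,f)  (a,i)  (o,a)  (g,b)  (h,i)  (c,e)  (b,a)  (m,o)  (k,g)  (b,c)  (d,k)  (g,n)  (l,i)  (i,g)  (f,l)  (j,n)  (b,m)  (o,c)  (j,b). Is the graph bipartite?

Color {b, e, f, i, k, n, o} black and {a, c, d, g, h, j, l, m} white. No edge joins two same-colored vertices, so the graph is bipartite.

Yes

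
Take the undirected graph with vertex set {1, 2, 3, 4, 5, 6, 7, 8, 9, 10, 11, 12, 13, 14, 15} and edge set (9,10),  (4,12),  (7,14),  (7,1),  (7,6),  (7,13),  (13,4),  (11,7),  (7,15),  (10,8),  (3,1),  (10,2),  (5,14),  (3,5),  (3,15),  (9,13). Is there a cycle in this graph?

|V| = 15, |E| = 16, number of components = 1.
One cycle is 1-7-15-3-1.

Yes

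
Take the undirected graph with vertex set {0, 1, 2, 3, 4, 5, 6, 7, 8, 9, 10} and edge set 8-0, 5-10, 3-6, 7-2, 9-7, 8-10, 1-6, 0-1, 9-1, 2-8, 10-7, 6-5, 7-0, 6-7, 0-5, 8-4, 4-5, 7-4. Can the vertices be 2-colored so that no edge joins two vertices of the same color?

Color {1, 3, 5, 7, 8} black and {0, 2, 4, 6, 9, 10} white. No edge joins two same-colored vertices, so the graph is bipartite.

Yes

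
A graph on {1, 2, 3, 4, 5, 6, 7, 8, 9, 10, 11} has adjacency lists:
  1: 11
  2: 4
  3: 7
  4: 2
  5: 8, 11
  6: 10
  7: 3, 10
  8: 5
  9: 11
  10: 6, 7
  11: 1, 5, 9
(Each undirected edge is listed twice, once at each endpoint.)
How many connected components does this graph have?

Component: {2, 4}
Component: {3, 6, 7, 10}
Component: {1, 5, 8, 9, 11}

3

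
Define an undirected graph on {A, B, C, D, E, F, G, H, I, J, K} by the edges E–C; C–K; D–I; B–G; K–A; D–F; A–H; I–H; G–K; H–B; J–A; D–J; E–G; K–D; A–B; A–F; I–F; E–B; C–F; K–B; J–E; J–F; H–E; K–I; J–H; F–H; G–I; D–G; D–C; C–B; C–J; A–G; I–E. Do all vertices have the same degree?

Degrees: A:6, B:6, C:6, D:6, E:6, F:6, G:6, H:6, I:6, J:6, K:6
Every vertex has degree 6, so the graph is 6-regular.

Yes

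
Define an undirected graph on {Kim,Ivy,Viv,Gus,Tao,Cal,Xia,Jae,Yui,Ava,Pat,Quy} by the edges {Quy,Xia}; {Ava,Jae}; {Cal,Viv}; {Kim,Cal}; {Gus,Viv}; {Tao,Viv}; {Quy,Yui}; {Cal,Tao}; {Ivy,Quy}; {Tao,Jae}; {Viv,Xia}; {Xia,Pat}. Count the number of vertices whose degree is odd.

Degrees: Kim:1, Ivy:1, Viv:4, Gus:1, Tao:3, Cal:3, Xia:3, Jae:2, Yui:1, Ava:1, Pat:1, Quy:3
Odd-degree vertices: Kim, Ivy, Gus, Tao, Cal, Xia, Yui, Ava, Pat, Quy.

10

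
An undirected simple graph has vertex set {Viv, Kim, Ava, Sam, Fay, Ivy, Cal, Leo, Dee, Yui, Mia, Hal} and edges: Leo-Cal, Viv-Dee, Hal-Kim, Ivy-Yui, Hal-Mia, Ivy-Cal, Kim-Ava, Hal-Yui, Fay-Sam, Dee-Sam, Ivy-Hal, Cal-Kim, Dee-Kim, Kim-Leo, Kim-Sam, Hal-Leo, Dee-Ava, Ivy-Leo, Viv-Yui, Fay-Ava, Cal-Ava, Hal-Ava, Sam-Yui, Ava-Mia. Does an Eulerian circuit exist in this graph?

Degrees: Viv:2, Kim:6, Ava:6, Sam:4, Fay:2, Ivy:4, Cal:4, Leo:4, Dee:4, Yui:4, Mia:2, Hal:6
Every vertex has even degree and the edges form a single connected piece, so an Eulerian circuit exists.

Yes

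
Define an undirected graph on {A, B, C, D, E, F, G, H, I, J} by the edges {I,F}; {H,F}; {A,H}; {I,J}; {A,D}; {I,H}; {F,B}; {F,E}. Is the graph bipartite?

H-F-I-H is an odd cycle (length 3), and a bipartite graph can contain only even cycles.

No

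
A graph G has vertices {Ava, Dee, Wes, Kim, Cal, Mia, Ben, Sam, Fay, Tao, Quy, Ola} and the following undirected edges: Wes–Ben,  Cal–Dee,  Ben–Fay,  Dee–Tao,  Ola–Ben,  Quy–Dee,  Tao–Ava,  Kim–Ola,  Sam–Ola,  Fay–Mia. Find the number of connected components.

Component: {Ava, Dee, Cal, Tao, Quy}
Component: {Wes, Kim, Mia, Ben, Sam, Fay, Ola}

2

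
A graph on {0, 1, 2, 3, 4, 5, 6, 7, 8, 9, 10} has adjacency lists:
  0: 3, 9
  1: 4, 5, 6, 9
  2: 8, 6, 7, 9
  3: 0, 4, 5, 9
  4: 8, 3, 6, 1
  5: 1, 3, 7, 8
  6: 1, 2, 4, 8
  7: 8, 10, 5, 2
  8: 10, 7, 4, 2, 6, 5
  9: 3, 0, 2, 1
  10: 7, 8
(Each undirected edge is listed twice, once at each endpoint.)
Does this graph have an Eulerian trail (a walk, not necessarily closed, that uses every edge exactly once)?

Yes

Degrees: 0:2, 1:4, 2:4, 3:4, 4:4, 5:4, 6:4, 7:4, 8:6, 9:4, 10:2
Odd-degree vertices: none (0 total).
With 0 odd-degree vertices and all edges in one connected piece, an Eulerian trail exists.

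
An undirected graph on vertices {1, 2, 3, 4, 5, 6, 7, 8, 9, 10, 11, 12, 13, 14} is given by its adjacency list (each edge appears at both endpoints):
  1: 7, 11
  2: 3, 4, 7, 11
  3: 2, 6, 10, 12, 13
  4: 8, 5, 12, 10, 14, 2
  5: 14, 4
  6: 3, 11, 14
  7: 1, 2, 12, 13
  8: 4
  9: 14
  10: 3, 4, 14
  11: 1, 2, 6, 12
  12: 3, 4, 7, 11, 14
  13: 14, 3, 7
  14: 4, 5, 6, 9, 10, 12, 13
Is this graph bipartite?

The cycle 12-4-14-12 has length 3, which is odd, so the graph is not bipartite.

No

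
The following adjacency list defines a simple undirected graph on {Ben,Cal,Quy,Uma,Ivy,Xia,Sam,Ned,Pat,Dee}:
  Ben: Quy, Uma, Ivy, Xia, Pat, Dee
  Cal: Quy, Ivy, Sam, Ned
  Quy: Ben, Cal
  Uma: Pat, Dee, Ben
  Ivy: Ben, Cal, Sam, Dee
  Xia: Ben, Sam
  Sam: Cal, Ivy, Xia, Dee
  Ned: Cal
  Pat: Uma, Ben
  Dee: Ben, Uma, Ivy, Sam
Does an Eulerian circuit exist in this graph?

Degrees: Ben:6, Cal:4, Quy:2, Uma:3, Ivy:4, Xia:2, Sam:4, Ned:1, Pat:2, Dee:4
Uma, Ned have odd degree; an Eulerian circuit needs every degree to be even, so none exists.

No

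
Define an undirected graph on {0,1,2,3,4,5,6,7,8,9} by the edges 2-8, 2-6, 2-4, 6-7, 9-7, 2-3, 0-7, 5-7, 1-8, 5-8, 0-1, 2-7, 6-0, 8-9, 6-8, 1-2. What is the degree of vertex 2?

Neighbors of 2: 1, 3, 4, 6, 7, 8.

6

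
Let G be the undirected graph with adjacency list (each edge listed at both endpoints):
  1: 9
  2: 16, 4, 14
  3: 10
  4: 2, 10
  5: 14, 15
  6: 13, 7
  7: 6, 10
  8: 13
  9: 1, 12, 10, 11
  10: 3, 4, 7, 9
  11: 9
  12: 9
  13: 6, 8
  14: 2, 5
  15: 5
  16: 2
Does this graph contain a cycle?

No

The graph has 16 vertices, 15 edges, and 1 connected component.
Since 15 = 16 - 1, the graph is a forest and contains no cycle.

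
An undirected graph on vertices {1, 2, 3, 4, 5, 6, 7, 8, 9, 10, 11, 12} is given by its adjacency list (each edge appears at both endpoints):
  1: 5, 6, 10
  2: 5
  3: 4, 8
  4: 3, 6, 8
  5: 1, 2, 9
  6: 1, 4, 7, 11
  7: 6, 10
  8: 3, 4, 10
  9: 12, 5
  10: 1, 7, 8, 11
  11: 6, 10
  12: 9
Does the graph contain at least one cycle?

Yes

|V| = 12, |E| = 15, number of components = 1.
One cycle is 1-10-8-3-4-6-1.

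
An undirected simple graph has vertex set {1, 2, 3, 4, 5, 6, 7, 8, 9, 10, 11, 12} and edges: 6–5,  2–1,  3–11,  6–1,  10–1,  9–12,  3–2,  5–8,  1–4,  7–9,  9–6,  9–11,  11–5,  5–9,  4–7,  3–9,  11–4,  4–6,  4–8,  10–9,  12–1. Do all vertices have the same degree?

No

Degrees: 1:5, 2:2, 3:3, 4:5, 5:4, 6:4, 7:2, 8:2, 9:7, 10:2, 11:4, 12:2
Degrees are not all equal (e.g. deg(2)=2 but deg(9)=7); not regular.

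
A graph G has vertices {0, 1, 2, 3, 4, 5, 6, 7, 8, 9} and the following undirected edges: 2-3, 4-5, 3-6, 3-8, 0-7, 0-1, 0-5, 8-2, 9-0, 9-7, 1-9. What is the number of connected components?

2

Component: {2, 3, 6, 8}
Component: {0, 1, 4, 5, 7, 9}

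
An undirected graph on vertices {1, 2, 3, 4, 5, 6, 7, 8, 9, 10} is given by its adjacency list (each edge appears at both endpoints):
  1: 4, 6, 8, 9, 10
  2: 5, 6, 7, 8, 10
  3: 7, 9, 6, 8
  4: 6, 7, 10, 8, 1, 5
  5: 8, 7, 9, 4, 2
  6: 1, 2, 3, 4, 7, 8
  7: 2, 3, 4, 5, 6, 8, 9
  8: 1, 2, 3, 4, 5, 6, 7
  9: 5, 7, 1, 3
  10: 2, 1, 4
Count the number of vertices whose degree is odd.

6

Degrees: 1:5, 2:5, 3:4, 4:6, 5:5, 6:6, 7:7, 8:7, 9:4, 10:3
Odd-degree vertices: 1, 2, 5, 7, 8, 10.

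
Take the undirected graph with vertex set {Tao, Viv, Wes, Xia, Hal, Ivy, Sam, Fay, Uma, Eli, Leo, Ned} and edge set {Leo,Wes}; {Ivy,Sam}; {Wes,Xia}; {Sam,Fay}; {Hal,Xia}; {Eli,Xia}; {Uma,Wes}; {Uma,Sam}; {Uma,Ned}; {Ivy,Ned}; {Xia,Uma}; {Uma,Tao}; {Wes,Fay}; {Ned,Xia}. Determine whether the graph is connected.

No

Component: {Viv}
Component: {Tao, Wes, Xia, Hal, Ivy, Sam, Fay, Uma, Eli, Leo, Ned}
No edge joins these 2 groups, so the graph is disconnected.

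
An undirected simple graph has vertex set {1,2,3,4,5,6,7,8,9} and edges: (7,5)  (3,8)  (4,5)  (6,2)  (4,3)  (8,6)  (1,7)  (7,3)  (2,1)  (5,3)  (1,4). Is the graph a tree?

The graph has 9 vertices and 11 edges.
It splits into 2 components, so it cannot be a tree.

No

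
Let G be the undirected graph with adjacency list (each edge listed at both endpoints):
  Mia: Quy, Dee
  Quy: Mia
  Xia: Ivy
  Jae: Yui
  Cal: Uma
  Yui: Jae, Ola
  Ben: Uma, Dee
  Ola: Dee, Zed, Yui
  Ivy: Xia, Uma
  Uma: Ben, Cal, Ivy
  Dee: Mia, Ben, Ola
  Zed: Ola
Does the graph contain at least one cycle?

The graph has 12 vertices, 11 edges, and 1 connected component.
A forest on 12 vertices with 1 component has exactly 11 edges, which matches — so no cycle.

No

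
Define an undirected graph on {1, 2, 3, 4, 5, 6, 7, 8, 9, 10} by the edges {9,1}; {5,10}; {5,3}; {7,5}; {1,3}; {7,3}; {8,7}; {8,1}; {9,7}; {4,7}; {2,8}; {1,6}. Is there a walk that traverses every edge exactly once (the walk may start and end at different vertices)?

Degrees: 1:4, 2:1, 3:3, 4:1, 5:3, 6:1, 7:5, 8:3, 9:2, 10:1
Odd-degree vertices: 2, 3, 4, 5, 6, 7, 8, 10 (8 total).
An Eulerian trail requires 0 or 2 odd-degree vertices; here there are 8.

No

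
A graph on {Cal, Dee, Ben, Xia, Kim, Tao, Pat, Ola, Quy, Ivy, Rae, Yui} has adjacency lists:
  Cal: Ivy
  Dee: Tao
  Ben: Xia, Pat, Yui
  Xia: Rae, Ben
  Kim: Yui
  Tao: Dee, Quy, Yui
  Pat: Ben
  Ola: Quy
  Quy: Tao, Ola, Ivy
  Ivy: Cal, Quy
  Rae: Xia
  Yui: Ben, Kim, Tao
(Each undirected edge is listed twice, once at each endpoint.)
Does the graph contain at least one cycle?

|V| = 12, |E| = 11, number of components = 1.
A forest on 12 vertices with 1 component has exactly 11 edges, which matches — so no cycle.

No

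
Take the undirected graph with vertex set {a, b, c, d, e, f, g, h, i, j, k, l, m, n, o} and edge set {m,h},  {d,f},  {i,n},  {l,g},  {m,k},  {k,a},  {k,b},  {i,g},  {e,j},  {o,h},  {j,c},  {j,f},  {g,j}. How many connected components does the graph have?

Component: {a, b, h, k, m, o}
Component: {c, d, e, f, g, i, j, l, n}

2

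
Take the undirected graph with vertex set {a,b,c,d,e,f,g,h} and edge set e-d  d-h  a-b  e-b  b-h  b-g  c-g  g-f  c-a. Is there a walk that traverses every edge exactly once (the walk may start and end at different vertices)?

Degrees: a:2, b:4, c:2, d:2, e:2, f:1, g:3, h:2
Odd-degree vertices: f, g (2 total).
With 2 odd-degree vertices and all edges in one connected piece, an Eulerian trail exists (from f to g).

Yes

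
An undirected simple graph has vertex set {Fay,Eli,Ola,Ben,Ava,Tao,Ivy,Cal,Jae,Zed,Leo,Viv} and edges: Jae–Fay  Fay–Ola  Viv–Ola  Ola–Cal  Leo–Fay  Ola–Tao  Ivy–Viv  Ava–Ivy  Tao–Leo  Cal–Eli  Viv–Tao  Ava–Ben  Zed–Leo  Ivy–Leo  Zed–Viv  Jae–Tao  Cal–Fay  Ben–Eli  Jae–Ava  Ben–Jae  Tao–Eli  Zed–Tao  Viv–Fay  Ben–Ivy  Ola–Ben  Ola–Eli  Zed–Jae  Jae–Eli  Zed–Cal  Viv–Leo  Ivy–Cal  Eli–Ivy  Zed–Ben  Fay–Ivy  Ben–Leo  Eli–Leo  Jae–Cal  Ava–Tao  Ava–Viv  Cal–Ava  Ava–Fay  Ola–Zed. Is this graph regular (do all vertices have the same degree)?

Yes

Degrees: Fay:7, Eli:7, Ola:7, Ben:7, Ava:7, Tao:7, Ivy:7, Cal:7, Jae:7, Zed:7, Leo:7, Viv:7
All degrees equal 7; the graph is regular.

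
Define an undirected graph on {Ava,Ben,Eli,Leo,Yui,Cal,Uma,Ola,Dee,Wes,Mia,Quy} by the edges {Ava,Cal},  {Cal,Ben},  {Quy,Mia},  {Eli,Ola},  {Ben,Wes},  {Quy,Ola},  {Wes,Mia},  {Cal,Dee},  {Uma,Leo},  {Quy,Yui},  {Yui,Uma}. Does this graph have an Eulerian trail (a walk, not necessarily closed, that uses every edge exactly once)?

Degrees: Ava:1, Ben:2, Eli:1, Leo:1, Yui:2, Cal:3, Uma:2, Ola:2, Dee:1, Wes:2, Mia:2, Quy:3
Odd-degree vertices: Ava, Eli, Leo, Cal, Dee, Quy (6 total).
An Eulerian trail requires 0 or 2 odd-degree vertices; here there are 6.

No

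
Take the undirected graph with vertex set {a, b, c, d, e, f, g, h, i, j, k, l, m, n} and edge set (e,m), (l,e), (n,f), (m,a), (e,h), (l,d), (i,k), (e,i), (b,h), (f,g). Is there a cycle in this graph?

No

The graph has 14 vertices, 10 edges, and 4 connected components.
A forest on 14 vertices with 4 components has exactly 10 edges, which matches — so no cycle.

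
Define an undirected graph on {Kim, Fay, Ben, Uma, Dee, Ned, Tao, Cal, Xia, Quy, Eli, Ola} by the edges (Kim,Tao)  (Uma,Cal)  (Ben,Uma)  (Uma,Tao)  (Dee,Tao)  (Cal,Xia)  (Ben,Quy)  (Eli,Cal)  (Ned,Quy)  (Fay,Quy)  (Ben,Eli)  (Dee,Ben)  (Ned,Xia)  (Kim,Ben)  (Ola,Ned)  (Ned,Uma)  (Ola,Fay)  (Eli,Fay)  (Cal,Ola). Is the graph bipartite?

A valid 2-coloring puts {Fay, Ben, Ned, Tao, Cal} on one side and {Kim, Uma, Dee, Xia, Quy, Eli, Ola} on the other; every edge crosses between the two sides.

Yes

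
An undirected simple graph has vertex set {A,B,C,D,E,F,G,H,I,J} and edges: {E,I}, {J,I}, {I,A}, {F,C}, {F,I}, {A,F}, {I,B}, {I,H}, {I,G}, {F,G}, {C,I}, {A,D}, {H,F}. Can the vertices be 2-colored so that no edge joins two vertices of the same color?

C-F-I-C is an odd cycle (length 3), and a bipartite graph can contain only even cycles.

No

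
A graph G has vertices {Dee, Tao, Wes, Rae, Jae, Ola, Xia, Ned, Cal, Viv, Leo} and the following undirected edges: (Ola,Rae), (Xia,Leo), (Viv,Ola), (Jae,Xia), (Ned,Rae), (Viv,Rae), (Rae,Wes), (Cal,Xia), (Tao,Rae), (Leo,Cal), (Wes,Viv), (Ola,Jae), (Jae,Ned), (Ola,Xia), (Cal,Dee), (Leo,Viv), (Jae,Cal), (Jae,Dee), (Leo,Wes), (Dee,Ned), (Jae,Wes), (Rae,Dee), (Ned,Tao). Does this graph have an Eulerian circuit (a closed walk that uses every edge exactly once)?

Degrees: Dee:4, Tao:2, Wes:4, Rae:6, Jae:6, Ola:4, Xia:4, Ned:4, Cal:4, Viv:4, Leo:4
Every vertex has even degree and the edges form a single connected piece, so an Eulerian circuit exists.

Yes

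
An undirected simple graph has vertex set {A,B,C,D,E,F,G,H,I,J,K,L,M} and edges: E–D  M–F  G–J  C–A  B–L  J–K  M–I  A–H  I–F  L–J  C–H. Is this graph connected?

No

Component: {D, E}
Component: {A, C, H}
Component: {F, I, M}
Component: {B, G, J, K, L}
No edge joins these 4 groups, so the graph is disconnected.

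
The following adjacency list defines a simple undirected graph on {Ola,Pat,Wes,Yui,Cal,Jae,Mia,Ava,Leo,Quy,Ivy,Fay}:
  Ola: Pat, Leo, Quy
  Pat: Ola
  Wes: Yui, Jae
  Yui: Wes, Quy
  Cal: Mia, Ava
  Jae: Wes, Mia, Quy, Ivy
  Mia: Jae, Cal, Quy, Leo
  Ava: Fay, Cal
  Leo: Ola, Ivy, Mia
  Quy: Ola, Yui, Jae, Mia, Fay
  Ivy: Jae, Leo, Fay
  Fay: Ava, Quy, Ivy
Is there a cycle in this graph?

Yes

The graph has 12 vertices, 17 edges, and 1 connected component.
Since 17 > 12 - 1, a cycle must exist; for instance Quy-Jae-Mia-Cal-Ava-Fay-Quy.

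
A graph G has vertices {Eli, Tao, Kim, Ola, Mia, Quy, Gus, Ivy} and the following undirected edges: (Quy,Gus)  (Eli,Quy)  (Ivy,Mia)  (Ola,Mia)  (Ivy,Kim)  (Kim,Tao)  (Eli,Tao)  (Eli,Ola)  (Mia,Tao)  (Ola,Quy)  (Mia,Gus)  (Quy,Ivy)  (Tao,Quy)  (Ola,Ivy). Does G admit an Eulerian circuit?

Degrees: Eli:3, Tao:4, Kim:2, Ola:4, Mia:4, Quy:5, Gus:2, Ivy:4
Vertices with odd degree: Eli, Quy. An Eulerian circuit requires all degrees even.

No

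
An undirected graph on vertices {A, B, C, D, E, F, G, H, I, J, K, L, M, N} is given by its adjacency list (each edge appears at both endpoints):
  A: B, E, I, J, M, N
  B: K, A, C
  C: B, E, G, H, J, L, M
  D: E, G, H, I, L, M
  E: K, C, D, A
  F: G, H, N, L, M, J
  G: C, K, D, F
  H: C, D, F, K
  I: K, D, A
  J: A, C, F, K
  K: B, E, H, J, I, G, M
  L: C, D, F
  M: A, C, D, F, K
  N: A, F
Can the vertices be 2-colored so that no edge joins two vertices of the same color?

Yes

A valid 2-coloring puts {B, E, G, H, I, J, L, M, N} on one side and {A, C, D, F, K} on the other; every edge crosses between the two sides.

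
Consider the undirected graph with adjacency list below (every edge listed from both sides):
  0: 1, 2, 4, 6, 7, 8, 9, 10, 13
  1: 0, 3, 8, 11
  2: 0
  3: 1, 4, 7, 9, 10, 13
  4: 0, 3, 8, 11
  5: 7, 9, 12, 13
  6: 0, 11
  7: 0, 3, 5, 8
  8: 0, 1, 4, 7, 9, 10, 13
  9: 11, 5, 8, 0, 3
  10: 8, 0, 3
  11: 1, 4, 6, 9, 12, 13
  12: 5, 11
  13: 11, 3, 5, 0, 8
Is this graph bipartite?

No

The cycle 0-8-13-0 has length 3, which is odd, so the graph is not bipartite.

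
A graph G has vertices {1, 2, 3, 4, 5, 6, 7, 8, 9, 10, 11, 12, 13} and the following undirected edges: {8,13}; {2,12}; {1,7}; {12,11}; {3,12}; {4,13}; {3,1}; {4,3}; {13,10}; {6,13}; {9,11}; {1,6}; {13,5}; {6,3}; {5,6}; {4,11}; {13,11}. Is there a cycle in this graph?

|V| = 13, |E| = 17, number of components = 1.
One cycle is 6-5-13-11-12-3-6.

Yes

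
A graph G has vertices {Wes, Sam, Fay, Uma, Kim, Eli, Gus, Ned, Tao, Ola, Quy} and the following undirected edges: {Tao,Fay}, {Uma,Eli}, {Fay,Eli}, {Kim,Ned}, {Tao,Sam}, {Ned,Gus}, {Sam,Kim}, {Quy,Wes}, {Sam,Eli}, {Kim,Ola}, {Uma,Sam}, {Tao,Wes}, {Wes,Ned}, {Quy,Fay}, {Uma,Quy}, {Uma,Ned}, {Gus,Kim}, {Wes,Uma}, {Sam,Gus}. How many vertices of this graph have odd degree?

8

Degrees: Wes:4, Sam:5, Fay:3, Uma:5, Kim:4, Eli:3, Gus:3, Ned:4, Tao:3, Ola:1, Quy:3
Odd-degree vertices: Sam, Fay, Uma, Eli, Gus, Tao, Ola, Quy.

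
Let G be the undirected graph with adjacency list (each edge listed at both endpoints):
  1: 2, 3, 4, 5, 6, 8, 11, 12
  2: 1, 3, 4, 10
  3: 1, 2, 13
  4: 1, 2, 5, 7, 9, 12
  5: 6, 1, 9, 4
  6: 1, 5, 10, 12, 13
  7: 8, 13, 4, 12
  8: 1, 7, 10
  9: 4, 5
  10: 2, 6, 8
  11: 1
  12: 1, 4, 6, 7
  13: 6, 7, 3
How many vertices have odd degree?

Degrees: 1:8, 2:4, 3:3, 4:6, 5:4, 6:5, 7:4, 8:3, 9:2, 10:3, 11:1, 12:4, 13:3
Odd-degree vertices: 3, 6, 8, 10, 11, 13.

6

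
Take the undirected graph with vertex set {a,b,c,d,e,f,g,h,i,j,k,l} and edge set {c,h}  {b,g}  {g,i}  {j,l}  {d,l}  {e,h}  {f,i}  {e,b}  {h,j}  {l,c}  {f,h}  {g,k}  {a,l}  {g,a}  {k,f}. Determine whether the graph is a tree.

|V| = 12, |E| = 15.
A tree on 12 vertices has exactly 11 edges; this graph has 15, so it contains a cycle and is not a tree.

No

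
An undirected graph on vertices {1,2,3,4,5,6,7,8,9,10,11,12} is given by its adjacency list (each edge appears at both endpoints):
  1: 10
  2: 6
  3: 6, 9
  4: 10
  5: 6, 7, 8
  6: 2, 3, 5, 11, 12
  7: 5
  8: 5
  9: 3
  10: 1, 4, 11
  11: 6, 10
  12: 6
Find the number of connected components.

Component: {1, 2, 3, 4, 5, 6, 7, 8, 9, 10, 11, 12}

1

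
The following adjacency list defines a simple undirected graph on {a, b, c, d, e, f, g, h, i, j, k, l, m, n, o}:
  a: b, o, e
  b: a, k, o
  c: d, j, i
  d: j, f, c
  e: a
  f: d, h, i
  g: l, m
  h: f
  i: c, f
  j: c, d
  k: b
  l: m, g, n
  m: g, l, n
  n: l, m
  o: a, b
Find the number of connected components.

Component: {g, l, m, n}
Component: {a, b, e, k, o}
Component: {c, d, f, h, i, j}

3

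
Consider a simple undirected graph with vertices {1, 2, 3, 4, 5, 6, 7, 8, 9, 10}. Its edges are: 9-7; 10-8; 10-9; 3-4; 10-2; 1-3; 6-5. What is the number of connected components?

Component: {5, 6}
Component: {1, 3, 4}
Component: {2, 7, 8, 9, 10}

3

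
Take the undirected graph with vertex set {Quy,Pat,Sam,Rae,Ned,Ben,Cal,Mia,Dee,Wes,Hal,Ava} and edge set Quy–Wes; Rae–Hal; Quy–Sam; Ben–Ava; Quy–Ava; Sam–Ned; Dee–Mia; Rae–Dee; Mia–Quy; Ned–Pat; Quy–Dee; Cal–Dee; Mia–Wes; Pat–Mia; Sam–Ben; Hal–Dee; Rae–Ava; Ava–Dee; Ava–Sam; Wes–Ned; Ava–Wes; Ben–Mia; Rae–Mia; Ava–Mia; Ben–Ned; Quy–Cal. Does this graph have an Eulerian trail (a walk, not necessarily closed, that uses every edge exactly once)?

Yes

Degrees: Quy:6, Pat:2, Sam:4, Rae:4, Ned:4, Ben:4, Cal:2, Mia:7, Dee:6, Wes:4, Hal:2, Ava:7
Odd-degree vertices: Mia, Ava (2 total).
The non-isolated vertices are connected and exactly 2 have odd degree, so an Eulerian trail exists (from Mia to Ava).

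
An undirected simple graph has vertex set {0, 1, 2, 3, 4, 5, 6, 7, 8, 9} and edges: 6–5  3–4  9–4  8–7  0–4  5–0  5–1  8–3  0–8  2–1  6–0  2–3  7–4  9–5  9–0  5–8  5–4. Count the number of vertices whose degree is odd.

4

Degrees: 0:5, 1:2, 2:2, 3:3, 4:5, 5:6, 6:2, 7:2, 8:4, 9:3
Odd-degree vertices: 0, 3, 4, 9.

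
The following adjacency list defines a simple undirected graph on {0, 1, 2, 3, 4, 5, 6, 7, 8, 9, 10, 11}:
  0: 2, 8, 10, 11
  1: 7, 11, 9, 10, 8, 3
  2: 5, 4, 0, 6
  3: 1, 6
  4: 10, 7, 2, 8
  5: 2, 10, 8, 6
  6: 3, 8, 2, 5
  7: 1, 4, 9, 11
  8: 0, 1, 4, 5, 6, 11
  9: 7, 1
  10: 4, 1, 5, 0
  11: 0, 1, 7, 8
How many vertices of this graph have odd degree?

0

Degrees: 0:4, 1:6, 2:4, 3:2, 4:4, 5:4, 6:4, 7:4, 8:6, 9:2, 10:4, 11:4
Odd-degree vertices: none.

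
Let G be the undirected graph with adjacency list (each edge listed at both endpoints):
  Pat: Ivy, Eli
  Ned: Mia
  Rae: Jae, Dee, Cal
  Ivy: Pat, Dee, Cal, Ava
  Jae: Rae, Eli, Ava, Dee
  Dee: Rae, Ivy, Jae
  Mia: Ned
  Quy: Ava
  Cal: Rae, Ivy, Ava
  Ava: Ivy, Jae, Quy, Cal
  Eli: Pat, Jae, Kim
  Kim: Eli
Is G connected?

Component: {Ned, Mia}
Component: {Pat, Rae, Ivy, Jae, Dee, Quy, Cal, Ava, Eli, Kim}
There are 2 separate components, so the graph is not connected.

No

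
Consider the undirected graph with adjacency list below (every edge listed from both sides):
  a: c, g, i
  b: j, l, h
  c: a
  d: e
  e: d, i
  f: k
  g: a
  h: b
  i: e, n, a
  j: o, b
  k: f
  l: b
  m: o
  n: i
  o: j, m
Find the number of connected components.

3

Component: {f, k}
Component: {b, h, j, l, m, o}
Component: {a, c, d, e, g, i, n}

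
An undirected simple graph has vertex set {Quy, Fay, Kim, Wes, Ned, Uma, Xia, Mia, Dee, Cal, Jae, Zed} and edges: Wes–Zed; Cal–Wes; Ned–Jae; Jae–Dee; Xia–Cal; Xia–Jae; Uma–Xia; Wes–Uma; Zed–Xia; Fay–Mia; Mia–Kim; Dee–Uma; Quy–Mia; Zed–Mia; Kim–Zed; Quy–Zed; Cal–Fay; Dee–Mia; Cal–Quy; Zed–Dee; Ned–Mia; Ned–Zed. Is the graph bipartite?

The cycle Kim-Mia-Zed-Kim has length 3, which is odd, so the graph is not bipartite.

No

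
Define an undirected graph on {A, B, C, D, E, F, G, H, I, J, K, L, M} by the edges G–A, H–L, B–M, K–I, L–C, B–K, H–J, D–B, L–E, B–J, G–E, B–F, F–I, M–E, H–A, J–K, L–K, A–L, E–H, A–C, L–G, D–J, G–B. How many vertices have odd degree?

0

Degrees: A:4, B:6, C:2, D:2, E:4, F:2, G:4, H:4, I:2, J:4, K:4, L:6, M:2
Odd-degree vertices: none.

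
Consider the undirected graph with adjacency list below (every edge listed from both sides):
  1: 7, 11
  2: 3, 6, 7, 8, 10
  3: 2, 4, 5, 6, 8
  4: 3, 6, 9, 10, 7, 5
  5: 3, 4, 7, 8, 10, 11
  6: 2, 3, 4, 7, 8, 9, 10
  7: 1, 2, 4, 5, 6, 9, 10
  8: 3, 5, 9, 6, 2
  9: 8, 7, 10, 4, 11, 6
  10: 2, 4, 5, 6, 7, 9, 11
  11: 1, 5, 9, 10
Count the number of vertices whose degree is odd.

6

Degrees: 1:2, 2:5, 3:5, 4:6, 5:6, 6:7, 7:7, 8:5, 9:6, 10:7, 11:4
Odd-degree vertices: 2, 3, 6, 7, 8, 10.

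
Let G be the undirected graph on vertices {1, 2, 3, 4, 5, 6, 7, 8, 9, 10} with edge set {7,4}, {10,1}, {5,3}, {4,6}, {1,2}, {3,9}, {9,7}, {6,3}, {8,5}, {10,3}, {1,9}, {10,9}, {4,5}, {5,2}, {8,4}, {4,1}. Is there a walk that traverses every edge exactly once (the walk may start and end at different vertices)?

Yes

Degrees: 1:4, 2:2, 3:4, 4:5, 5:4, 6:2, 7:2, 8:2, 9:4, 10:3
Odd-degree vertices: 4, 10 (2 total).
The non-isolated vertices are connected and exactly 2 have odd degree, so an Eulerian trail exists (from 4 to 10).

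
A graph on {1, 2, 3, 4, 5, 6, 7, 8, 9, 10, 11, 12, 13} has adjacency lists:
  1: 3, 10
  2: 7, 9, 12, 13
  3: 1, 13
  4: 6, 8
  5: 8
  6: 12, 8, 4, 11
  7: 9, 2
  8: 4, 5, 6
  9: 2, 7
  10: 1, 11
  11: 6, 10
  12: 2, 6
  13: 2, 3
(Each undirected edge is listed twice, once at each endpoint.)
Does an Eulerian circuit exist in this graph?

No

Degrees: 1:2, 2:4, 3:2, 4:2, 5:1, 6:4, 7:2, 8:3, 9:2, 10:2, 11:2, 12:2, 13:2
5, 8 have odd degree; an Eulerian circuit needs every degree to be even, so none exists.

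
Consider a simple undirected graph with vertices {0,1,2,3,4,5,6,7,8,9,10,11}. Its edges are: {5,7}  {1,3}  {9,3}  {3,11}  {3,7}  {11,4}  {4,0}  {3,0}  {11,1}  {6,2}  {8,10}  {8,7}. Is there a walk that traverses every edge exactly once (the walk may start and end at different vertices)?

Degrees: 0:2, 1:2, 2:1, 3:5, 4:2, 5:1, 6:1, 7:3, 8:2, 9:1, 10:1, 11:3
Odd-degree vertices: 2, 3, 5, 6, 7, 9, 10, 11 (8 total).
With 8 odd-degree vertices (more than two), no single trail can use every edge.

No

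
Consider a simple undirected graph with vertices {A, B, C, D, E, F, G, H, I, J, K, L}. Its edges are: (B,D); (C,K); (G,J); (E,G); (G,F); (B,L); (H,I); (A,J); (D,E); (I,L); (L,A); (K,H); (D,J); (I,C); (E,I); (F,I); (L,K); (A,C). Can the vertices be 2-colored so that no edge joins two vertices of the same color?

B-D-J-A-L-B is an odd cycle (length 5), and a bipartite graph can contain only even cycles.

No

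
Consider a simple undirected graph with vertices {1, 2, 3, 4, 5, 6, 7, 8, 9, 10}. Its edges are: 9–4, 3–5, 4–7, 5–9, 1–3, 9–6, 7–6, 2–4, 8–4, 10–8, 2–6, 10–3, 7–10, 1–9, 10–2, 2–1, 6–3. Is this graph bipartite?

Yes

Color {2, 3, 7, 8, 9} black and {1, 4, 5, 6, 10} white. No edge joins two same-colored vertices, so the graph is bipartite.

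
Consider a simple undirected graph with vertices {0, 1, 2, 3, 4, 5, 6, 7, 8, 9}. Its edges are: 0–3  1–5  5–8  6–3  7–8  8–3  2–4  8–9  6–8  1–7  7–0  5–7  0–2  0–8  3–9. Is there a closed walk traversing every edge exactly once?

Degrees: 0:4, 1:2, 2:2, 3:4, 4:1, 5:3, 6:2, 7:4, 8:6, 9:2
Vertices with odd degree: 4, 5. An Eulerian circuit requires all degrees even.

No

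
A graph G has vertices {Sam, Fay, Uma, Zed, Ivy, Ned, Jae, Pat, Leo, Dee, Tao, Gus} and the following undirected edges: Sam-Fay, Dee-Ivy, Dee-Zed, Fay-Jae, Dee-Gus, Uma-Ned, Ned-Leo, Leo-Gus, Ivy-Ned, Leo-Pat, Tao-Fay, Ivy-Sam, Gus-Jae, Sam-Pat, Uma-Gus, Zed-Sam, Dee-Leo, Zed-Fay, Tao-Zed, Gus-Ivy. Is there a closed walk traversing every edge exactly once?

No

Degrees: Sam:4, Fay:4, Uma:2, Zed:4, Ivy:4, Ned:3, Jae:2, Pat:2, Leo:4, Dee:4, Tao:2, Gus:5
Vertices with odd degree: Ned, Gus. An Eulerian circuit requires all degrees even.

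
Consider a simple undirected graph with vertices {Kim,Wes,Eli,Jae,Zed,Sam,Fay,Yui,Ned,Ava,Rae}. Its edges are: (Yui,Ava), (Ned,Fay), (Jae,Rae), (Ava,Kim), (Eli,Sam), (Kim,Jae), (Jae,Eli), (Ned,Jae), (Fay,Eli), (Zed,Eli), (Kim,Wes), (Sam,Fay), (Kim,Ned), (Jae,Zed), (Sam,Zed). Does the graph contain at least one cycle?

|V| = 11, |E| = 15, number of components = 1.
One cycle is Jae-Eli-Fay-Sam-Zed-Jae.

Yes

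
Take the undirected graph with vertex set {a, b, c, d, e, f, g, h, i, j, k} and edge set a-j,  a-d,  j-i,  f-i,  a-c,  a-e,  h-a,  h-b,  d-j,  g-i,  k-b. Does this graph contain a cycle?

Yes

The graph has 11 vertices, 11 edges, and 1 connected component.
One cycle is a-j-d-a.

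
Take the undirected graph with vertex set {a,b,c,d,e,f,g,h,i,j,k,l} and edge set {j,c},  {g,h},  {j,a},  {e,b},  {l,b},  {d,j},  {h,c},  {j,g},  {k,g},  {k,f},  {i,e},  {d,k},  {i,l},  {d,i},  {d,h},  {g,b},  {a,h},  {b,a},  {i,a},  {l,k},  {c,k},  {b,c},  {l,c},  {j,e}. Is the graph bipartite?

No

b-c-l-b is an odd cycle (length 3), and a bipartite graph can contain only even cycles.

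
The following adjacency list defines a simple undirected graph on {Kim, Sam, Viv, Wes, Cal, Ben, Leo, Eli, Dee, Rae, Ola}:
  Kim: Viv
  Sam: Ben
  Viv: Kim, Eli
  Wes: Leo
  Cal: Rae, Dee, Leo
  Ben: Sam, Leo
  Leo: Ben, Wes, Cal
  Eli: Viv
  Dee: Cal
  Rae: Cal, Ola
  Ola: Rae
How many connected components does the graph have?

Component: {Kim, Viv, Eli}
Component: {Sam, Wes, Cal, Ben, Leo, Dee, Rae, Ola}

2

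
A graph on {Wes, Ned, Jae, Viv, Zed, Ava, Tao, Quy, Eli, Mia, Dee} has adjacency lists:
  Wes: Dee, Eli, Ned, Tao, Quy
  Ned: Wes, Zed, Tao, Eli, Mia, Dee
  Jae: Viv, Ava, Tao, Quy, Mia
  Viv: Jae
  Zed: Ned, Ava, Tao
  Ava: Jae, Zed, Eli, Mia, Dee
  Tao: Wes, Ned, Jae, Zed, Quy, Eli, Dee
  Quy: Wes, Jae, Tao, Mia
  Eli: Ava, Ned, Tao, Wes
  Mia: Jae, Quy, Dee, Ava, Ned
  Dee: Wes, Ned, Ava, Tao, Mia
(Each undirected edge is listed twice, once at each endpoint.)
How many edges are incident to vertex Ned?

Neighbors of Ned: Wes, Zed, Tao, Eli, Mia, Dee.

6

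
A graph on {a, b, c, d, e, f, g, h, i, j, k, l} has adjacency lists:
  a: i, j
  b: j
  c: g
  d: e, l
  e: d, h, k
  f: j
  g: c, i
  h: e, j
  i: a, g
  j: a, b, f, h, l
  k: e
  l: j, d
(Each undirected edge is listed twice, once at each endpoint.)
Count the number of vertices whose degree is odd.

Degrees: a:2, b:1, c:1, d:2, e:3, f:1, g:2, h:2, i:2, j:5, k:1, l:2
Odd-degree vertices: b, c, e, f, j, k.

6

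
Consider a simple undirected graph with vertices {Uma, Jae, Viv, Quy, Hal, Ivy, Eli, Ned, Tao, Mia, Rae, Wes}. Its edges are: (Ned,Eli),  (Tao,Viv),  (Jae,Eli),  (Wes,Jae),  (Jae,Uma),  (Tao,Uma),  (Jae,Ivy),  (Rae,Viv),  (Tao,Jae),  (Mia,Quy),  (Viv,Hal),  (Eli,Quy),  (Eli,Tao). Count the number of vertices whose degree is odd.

Degrees: Uma:2, Jae:5, Viv:3, Quy:2, Hal:1, Ivy:1, Eli:4, Ned:1, Tao:4, Mia:1, Rae:1, Wes:1
Odd-degree vertices: Jae, Viv, Hal, Ivy, Ned, Mia, Rae, Wes.

8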